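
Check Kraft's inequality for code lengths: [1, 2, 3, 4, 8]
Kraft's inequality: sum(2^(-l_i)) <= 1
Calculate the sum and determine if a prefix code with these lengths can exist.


Sum = 2^(-1) + 2^(-2) + 2^(-3) + 2^(-4) + 2^(-8)
    = 0.5 + 0.25 + 0.125 + 0.0625 + 0.00390625
    = 241/256 = 0.94140625
Since 0.94140625 <= 1, Kraft's inequality IS satisfied.
A prefix code with these lengths CAN exist.

Kraft sum = 0.94140625. Satisfied.


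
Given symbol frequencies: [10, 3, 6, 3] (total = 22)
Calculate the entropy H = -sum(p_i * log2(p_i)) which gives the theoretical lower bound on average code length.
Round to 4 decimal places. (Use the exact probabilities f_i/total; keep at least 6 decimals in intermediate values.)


Per-symbol terms -p_i * log2(p_i) with p_i = f_i/22:
  p = 10/22 = 0.454545: log2(p) = -1.137504, -p*log2(p) = 0.517047
  p = 3/22 = 0.136364: log2(p) = -2.874469, -p*log2(p) = 0.391973
  p = 6/22 = 0.272727: log2(p) = -1.874469, -p*log2(p) = 0.511219
  p = 3/22 = 0.136364: log2(p) = -2.874469, -p*log2(p) = 0.391973
H = 0.517047 + 0.391973 + 0.511219 + 0.391973 = 1.812212

H = 1.8122 bits/symbol


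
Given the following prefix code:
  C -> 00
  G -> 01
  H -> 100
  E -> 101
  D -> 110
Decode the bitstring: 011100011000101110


Decoding step by step:
Bits 01 -> G
Bits 110 -> D
Bits 00 -> C
Bits 110 -> D
Bits 00 -> C
Bits 101 -> E
Bits 110 -> D


Decoded message: GDCDCED


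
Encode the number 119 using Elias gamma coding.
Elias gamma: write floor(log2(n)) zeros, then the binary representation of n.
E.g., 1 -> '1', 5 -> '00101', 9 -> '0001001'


num_bits = floor(log2(119)) + 1 = 7
leading_zeros = num_bits - 1 = 6
binary(119) = 1110111

Elias gamma(119) = '000000' + '1110111' = 0000001110111 (13 bits)


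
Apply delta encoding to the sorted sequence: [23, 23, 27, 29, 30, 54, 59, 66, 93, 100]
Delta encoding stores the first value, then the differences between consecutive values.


First value: 23
Deltas:
  23 - 23 = 0
  27 - 23 = 4
  29 - 27 = 2
  30 - 29 = 1
  54 - 30 = 24
  59 - 54 = 5
  66 - 59 = 7
  93 - 66 = 27
  100 - 93 = 7


Delta encoded: [23, 0, 4, 2, 1, 24, 5, 7, 27, 7]


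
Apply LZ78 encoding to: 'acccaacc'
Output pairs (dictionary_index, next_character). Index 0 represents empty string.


LZ78 encoding steps:
Dictionary: {0: ''}
Step 1: w='' (idx 0), next='a' -> output (0, 'a'), add 'a' as idx 1
Step 2: w='' (idx 0), next='c' -> output (0, 'c'), add 'c' as idx 2
Step 3: w='c' (idx 2), next='c' -> output (2, 'c'), add 'cc' as idx 3
Step 4: w='a' (idx 1), next='a' -> output (1, 'a'), add 'aa' as idx 4
Step 5: w='cc' (idx 3), end of input -> output (3, '')


Encoded: [(0, 'a'), (0, 'c'), (2, 'c'), (1, 'a'), (3, '')]


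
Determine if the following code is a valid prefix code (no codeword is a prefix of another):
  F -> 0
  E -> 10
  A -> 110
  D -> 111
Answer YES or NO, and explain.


Checking each pair (does one codeword prefix another?):
  F='0' vs E='10': no prefix
  F='0' vs A='110': no prefix
  F='0' vs D='111': no prefix
  E='10' vs F='0': no prefix
  E='10' vs A='110': no prefix
  E='10' vs D='111': no prefix
  A='110' vs F='0': no prefix
  A='110' vs E='10': no prefix
  A='110' vs D='111': no prefix
  D='111' vs F='0': no prefix
  D='111' vs E='10': no prefix
  D='111' vs A='110': no prefix
No violation found over all pairs.

YES -- this is a valid prefix code. No codeword is a prefix of any other codeword.


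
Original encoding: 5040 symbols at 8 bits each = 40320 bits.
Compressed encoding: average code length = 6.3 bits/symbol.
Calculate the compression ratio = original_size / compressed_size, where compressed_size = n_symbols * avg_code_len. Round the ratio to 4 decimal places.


original_size = n_symbols * orig_bits = 5040 * 8 = 40320 bits
compressed_size = n_symbols * avg_code_len = 5040 * 6.3 = 31752.0 bits
ratio = original_size / compressed_size = 40320 / 31752.0 = 1.2698

Compression ratio = 1.2698


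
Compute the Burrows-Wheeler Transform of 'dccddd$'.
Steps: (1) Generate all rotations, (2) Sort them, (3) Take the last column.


Rotations (sorted):
  0: $dccddd -> last char: d
  1: ccddd$d -> last char: d
  2: cddd$dc -> last char: c
  3: d$dccdd -> last char: d
  4: dccddd$ -> last char: $
  5: dd$dccd -> last char: d
  6: ddd$dcc -> last char: c


BWT = ddcd$dc


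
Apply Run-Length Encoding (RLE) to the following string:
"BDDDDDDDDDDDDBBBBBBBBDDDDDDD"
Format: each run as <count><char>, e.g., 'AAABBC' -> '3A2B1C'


Scanning runs left to right:
  i=0: run of 'B' x 1 -> '1B'
  i=1: run of 'D' x 12 -> '12D'
  i=13: run of 'B' x 8 -> '8B'
  i=21: run of 'D' x 7 -> '7D'

RLE = 1B12D8B7D


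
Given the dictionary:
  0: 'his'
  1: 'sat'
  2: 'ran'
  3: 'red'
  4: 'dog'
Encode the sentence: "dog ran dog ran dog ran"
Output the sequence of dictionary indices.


Look up each word in the dictionary:
  'dog' -> 4
  'ran' -> 2
  'dog' -> 4
  'ran' -> 2
  'dog' -> 4
  'ran' -> 2

Encoded: [4, 2, 4, 2, 4, 2]


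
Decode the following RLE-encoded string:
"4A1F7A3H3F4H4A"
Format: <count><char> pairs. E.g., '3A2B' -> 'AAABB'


Expanding each <count><char> pair:
  4A -> 'AAAA'
  1F -> 'F'
  7A -> 'AAAAAAA'
  3H -> 'HHH'
  3F -> 'FFF'
  4H -> 'HHHH'
  4A -> 'AAAA'

Decoded = AAAAFAAAAAAAHHHFFFHHHHAAAA


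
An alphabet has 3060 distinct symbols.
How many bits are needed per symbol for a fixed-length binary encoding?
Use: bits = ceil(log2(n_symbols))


log2(3060) = 11.5793
Bracket: 2^11 = 2048 < 3060 <= 2^12 = 4096
So ceil(log2(3060)) = 12

bits = ceil(log2(3060)) = ceil(11.5793) = 12 bits


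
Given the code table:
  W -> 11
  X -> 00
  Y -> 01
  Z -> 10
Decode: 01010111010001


Decoding:
01 -> Y
01 -> Y
01 -> Y
11 -> W
01 -> Y
00 -> X
01 -> Y


Result: YYYWYXY


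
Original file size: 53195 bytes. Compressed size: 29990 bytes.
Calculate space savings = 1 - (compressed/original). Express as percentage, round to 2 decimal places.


ratio = compressed/original = 29990/53195 = 0.563775
savings = 1 - ratio = 1 - 0.563775 = 0.436225
as a percentage: 0.436225 * 100 = 43.62%

Space savings = 1 - 29990/53195 = 43.62%


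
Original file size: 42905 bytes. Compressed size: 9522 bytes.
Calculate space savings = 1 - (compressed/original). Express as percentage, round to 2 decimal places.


ratio = compressed/original = 9522/42905 = 0.221932
savings = 1 - ratio = 1 - 0.221932 = 0.778068
as a percentage: 0.778068 * 100 = 77.81%

Space savings = 1 - 9522/42905 = 77.81%


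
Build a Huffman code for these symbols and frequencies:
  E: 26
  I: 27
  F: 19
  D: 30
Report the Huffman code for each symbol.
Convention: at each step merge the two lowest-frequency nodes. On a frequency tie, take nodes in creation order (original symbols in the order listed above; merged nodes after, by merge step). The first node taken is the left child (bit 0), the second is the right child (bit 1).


Huffman tree construction:
Step 1: Merge F(19) + E(26) = 45
Step 2: Merge I(27) + D(30) = 57
Step 3: Merge (F+E)(45) + (I+D)(57) = 102
Read each symbol's code off the tree from the root (left child = 0, right child = 1).

Codes:
  E: 01 (length 2)
  I: 10 (length 2)
  F: 00 (length 2)
  D: 11 (length 2)
Average code length: 204/102 = 2.0000 bits/symbol


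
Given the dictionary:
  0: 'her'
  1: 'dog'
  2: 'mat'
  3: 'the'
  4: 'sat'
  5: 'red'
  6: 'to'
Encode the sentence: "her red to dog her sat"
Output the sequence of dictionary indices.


Look up each word in the dictionary:
  'her' -> 0
  'red' -> 5
  'to' -> 6
  'dog' -> 1
  'her' -> 0
  'sat' -> 4

Encoded: [0, 5, 6, 1, 0, 4]


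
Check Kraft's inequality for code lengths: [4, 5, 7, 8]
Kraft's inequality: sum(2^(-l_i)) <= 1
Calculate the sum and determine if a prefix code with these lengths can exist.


Sum = 2^(-4) + 2^(-5) + 2^(-7) + 2^(-8)
    = 0.0625 + 0.03125 + 0.0078125 + 0.00390625
    = 27/256 = 0.10546875
Since 0.10546875 <= 1, Kraft's inequality IS satisfied.
A prefix code with these lengths CAN exist.

Kraft sum = 0.10546875. Satisfied.


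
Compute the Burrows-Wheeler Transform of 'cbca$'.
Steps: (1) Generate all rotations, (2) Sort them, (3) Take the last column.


Rotations (sorted):
  0: $cbca -> last char: a
  1: a$cbc -> last char: c
  2: bca$c -> last char: c
  3: ca$cb -> last char: b
  4: cbca$ -> last char: $


BWT = accb$


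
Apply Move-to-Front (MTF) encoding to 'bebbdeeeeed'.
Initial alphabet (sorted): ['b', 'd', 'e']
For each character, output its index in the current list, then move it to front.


MTF encoding:
'b': index 0 in ['b', 'd', 'e'] -> ['b', 'd', 'e']
'e': index 2 in ['b', 'd', 'e'] -> ['e', 'b', 'd']
'b': index 1 in ['e', 'b', 'd'] -> ['b', 'e', 'd']
'b': index 0 in ['b', 'e', 'd'] -> ['b', 'e', 'd']
'd': index 2 in ['b', 'e', 'd'] -> ['d', 'b', 'e']
'e': index 2 in ['d', 'b', 'e'] -> ['e', 'd', 'b']
'e': index 0 in ['e', 'd', 'b'] -> ['e', 'd', 'b']
'e': index 0 in ['e', 'd', 'b'] -> ['e', 'd', 'b']
'e': index 0 in ['e', 'd', 'b'] -> ['e', 'd', 'b']
'e': index 0 in ['e', 'd', 'b'] -> ['e', 'd', 'b']
'd': index 1 in ['e', 'd', 'b'] -> ['d', 'e', 'b']


Output: [0, 2, 1, 0, 2, 2, 0, 0, 0, 0, 1]


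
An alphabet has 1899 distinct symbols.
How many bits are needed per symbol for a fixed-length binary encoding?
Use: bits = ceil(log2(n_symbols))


log2(1899) = 10.891
Bracket: 2^10 = 1024 < 1899 <= 2^11 = 2048
So ceil(log2(1899)) = 11

bits = ceil(log2(1899)) = ceil(10.891) = 11 bits


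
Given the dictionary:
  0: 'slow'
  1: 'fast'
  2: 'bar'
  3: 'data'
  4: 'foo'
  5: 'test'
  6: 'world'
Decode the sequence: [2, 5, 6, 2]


Look up each index in the dictionary:
  2 -> 'bar'
  5 -> 'test'
  6 -> 'world'
  2 -> 'bar'

Decoded: "bar test world bar"


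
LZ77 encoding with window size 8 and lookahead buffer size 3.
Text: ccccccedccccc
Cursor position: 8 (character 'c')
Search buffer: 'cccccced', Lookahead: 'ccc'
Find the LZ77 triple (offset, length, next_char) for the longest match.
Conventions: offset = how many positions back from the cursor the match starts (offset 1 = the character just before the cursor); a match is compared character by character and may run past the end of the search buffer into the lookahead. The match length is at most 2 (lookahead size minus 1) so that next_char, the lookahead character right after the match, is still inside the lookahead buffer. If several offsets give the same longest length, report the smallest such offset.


Try each offset into the search buffer:
  offset=1 (pos 7, char 'd'): match length 0
  offset=2 (pos 6, char 'e'): match length 0
  offset=3 (pos 5, char 'c'): match length 1
  offset=4 (pos 4, char 'c'): match length 2
  offset=5 (pos 3, char 'c'): match length 2
  offset=6 (pos 2, char 'c'): match length 2
  offset=7 (pos 1, char 'c'): match length 2
  offset=8 (pos 0, char 'c'): match length 2
Longest match has length 2, found at offsets 4, 5, 6, 7, 8; take the smallest, offset 4.
next_char = character at position 8 + 2 = 10 -> 'c'

Best match: offset=4, length=2 (matching 'cc' starting at position 4)
LZ77 triple: (4, 2, 'c')


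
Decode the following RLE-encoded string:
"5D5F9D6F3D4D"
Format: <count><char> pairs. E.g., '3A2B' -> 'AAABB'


Expanding each <count><char> pair:
  5D -> 'DDDDD'
  5F -> 'FFFFF'
  9D -> 'DDDDDDDDD'
  6F -> 'FFFFFF'
  3D -> 'DDD'
  4D -> 'DDDD'

Decoded = DDDDDFFFFFDDDDDDDDDFFFFFFDDDDDDD


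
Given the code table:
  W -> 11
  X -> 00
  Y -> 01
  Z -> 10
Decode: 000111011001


Decoding:
00 -> X
01 -> Y
11 -> W
01 -> Y
10 -> Z
01 -> Y


Result: XYWYZY


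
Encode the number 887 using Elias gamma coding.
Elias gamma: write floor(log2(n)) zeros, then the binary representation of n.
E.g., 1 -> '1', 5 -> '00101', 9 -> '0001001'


num_bits = floor(log2(887)) + 1 = 10
leading_zeros = num_bits - 1 = 9
binary(887) = 1101110111

Elias gamma(887) = '000000000' + '1101110111' = 0000000001101110111 (19 bits)


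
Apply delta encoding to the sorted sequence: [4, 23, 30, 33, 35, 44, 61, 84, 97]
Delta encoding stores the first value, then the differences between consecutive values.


First value: 4
Deltas:
  23 - 4 = 19
  30 - 23 = 7
  33 - 30 = 3
  35 - 33 = 2
  44 - 35 = 9
  61 - 44 = 17
  84 - 61 = 23
  97 - 84 = 13


Delta encoded: [4, 19, 7, 3, 2, 9, 17, 23, 13]


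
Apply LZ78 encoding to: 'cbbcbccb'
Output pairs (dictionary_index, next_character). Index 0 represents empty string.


LZ78 encoding steps:
Dictionary: {0: ''}
Step 1: w='' (idx 0), next='c' -> output (0, 'c'), add 'c' as idx 1
Step 2: w='' (idx 0), next='b' -> output (0, 'b'), add 'b' as idx 2
Step 3: w='b' (idx 2), next='c' -> output (2, 'c'), add 'bc' as idx 3
Step 4: w='bc' (idx 3), next='c' -> output (3, 'c'), add 'bcc' as idx 4
Step 5: w='b' (idx 2), end of input -> output (2, '')


Encoded: [(0, 'c'), (0, 'b'), (2, 'c'), (3, 'c'), (2, '')]


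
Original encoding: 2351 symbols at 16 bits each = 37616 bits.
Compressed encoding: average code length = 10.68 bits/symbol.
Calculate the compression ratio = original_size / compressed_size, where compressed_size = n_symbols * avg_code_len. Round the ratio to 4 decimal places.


original_size = n_symbols * orig_bits = 2351 * 16 = 37616 bits
compressed_size = n_symbols * avg_code_len = 2351 * 10.68 = 25108.68 bits
ratio = original_size / compressed_size = 37616 / 25108.68 = 1.4981

Compression ratio = 1.4981


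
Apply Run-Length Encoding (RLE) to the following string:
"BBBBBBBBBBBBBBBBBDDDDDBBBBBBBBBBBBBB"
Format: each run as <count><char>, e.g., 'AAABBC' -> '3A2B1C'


Scanning runs left to right:
  i=0: run of 'B' x 17 -> '17B'
  i=17: run of 'D' x 5 -> '5D'
  i=22: run of 'B' x 14 -> '14B'

RLE = 17B5D14B


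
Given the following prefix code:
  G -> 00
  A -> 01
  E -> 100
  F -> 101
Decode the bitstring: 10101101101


Decoding step by step:
Bits 101 -> F
Bits 01 -> A
Bits 101 -> F
Bits 101 -> F


Decoded message: FAFF


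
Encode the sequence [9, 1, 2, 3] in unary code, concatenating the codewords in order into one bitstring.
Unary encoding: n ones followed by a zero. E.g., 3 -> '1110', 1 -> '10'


Encode each number as n ones followed by a terminating 0:
  9 -> 1111111110 (10 bits)
  1 -> 10 (2 bits)
  2 -> 110 (3 bits)
  3 -> 1110 (4 bits)
Total length = 10 + 2 + 3 + 4 = 19 bits.

Unary([9, 1, 2, 3]) = 1111111110101101110 (19 bits)


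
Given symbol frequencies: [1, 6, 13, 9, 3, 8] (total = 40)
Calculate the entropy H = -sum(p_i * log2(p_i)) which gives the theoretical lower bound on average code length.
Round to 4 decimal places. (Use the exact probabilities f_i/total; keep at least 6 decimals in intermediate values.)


Per-symbol terms -p_i * log2(p_i) with p_i = f_i/40:
  p = 1/40 = 0.025000: log2(p) = -5.321928, -p*log2(p) = 0.133048
  p = 6/40 = 0.150000: log2(p) = -2.736966, -p*log2(p) = 0.410545
  p = 13/40 = 0.325000: log2(p) = -1.621488, -p*log2(p) = 0.526984
  p = 9/40 = 0.225000: log2(p) = -2.152003, -p*log2(p) = 0.484201
  p = 3/40 = 0.075000: log2(p) = -3.736966, -p*log2(p) = 0.280272
  p = 8/40 = 0.200000: log2(p) = -2.321928, -p*log2(p) = 0.464386
H = 0.133048 + 0.410545 + 0.526984 + 0.484201 + 0.280272 + 0.464386 = 2.299436

H = 2.2994 bits/symbol


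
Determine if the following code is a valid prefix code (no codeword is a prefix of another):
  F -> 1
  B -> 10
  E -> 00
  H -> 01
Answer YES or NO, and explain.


Checking each pair (does one codeword prefix another?):
  F='1' vs B='10': prefix -- VIOLATION

NO -- this is NOT a valid prefix code. F (1) is a prefix of B (10).


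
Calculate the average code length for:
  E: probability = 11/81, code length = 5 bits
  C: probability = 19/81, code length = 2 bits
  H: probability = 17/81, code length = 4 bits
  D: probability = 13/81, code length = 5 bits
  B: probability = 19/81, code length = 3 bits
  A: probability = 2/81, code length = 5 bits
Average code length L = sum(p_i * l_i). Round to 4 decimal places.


Weighted contributions p_i * l_i:
  E: (11/81) * 5 = 55/81
  C: (19/81) * 2 = 38/81
  H: (17/81) * 4 = 68/81
  D: (13/81) * 5 = 65/81
  B: (19/81) * 3 = 57/81
  A: (2/81) * 5 = 10/81
Sum = (55 + 38 + 68 + 65 + 57 + 10)/81 = 293/81

L = 293/81 = 3.6173 bits/symbol


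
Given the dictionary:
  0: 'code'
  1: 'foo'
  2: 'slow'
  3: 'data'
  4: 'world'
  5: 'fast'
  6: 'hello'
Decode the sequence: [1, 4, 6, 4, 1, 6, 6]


Look up each index in the dictionary:
  1 -> 'foo'
  4 -> 'world'
  6 -> 'hello'
  4 -> 'world'
  1 -> 'foo'
  6 -> 'hello'
  6 -> 'hello'

Decoded: "foo world hello world foo hello hello"


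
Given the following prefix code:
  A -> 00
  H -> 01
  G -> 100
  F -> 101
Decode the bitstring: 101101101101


Decoding step by step:
Bits 101 -> F
Bits 101 -> F
Bits 101 -> F
Bits 101 -> F


Decoded message: FFFF


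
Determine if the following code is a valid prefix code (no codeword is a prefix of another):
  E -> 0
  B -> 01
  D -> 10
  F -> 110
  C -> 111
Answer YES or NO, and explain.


Checking each pair (does one codeword prefix another?):
  E='0' vs B='01': prefix -- VIOLATION

NO -- this is NOT a valid prefix code. E (0) is a prefix of B (01).


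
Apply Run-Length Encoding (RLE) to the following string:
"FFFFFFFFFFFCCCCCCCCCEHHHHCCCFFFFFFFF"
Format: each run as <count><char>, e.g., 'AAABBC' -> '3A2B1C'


Scanning runs left to right:
  i=0: run of 'F' x 11 -> '11F'
  i=11: run of 'C' x 9 -> '9C'
  i=20: run of 'E' x 1 -> '1E'
  i=21: run of 'H' x 4 -> '4H'
  i=25: run of 'C' x 3 -> '3C'
  i=28: run of 'F' x 8 -> '8F'

RLE = 11F9C1E4H3C8F


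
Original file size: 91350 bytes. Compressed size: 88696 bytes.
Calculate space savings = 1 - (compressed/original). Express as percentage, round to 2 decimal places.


ratio = compressed/original = 88696/91350 = 0.970947
savings = 1 - ratio = 1 - 0.970947 = 0.029053
as a percentage: 0.029053 * 100 = 2.91%

Space savings = 1 - 88696/91350 = 2.91%


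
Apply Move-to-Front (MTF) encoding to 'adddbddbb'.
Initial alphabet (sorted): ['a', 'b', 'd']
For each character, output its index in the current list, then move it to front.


MTF encoding:
'a': index 0 in ['a', 'b', 'd'] -> ['a', 'b', 'd']
'd': index 2 in ['a', 'b', 'd'] -> ['d', 'a', 'b']
'd': index 0 in ['d', 'a', 'b'] -> ['d', 'a', 'b']
'd': index 0 in ['d', 'a', 'b'] -> ['d', 'a', 'b']
'b': index 2 in ['d', 'a', 'b'] -> ['b', 'd', 'a']
'd': index 1 in ['b', 'd', 'a'] -> ['d', 'b', 'a']
'd': index 0 in ['d', 'b', 'a'] -> ['d', 'b', 'a']
'b': index 1 in ['d', 'b', 'a'] -> ['b', 'd', 'a']
'b': index 0 in ['b', 'd', 'a'] -> ['b', 'd', 'a']


Output: [0, 2, 0, 0, 2, 1, 0, 1, 0]


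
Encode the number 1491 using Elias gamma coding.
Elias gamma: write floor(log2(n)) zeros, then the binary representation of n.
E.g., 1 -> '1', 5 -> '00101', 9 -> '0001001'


num_bits = floor(log2(1491)) + 1 = 11
leading_zeros = num_bits - 1 = 10
binary(1491) = 10111010011

Elias gamma(1491) = '0000000000' + '10111010011' = 000000000010111010011 (21 bits)


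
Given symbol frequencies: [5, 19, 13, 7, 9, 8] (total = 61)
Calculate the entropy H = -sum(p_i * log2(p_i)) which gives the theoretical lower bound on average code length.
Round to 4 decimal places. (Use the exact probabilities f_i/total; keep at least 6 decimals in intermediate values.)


Per-symbol terms -p_i * log2(p_i) with p_i = f_i/61:
  p = 5/61 = 0.081967: log2(p) = -3.608809, -p*log2(p) = 0.295804
  p = 19/61 = 0.311475: log2(p) = -1.682810, -p*log2(p) = 0.524154
  p = 13/61 = 0.213115: log2(p) = -2.230298, -p*log2(p) = 0.475309
  p = 7/61 = 0.114754: log2(p) = -3.123382, -p*log2(p) = 0.358421
  p = 9/61 = 0.147541: log2(p) = -2.760812, -p*log2(p) = 0.407333
  p = 8/61 = 0.131148: log2(p) = -2.930737, -p*log2(p) = 0.384359
H = 0.295804 + 0.524154 + 0.475309 + 0.358421 + 0.407333 + 0.384359 = 2.445380

H = 2.4454 bits/symbol


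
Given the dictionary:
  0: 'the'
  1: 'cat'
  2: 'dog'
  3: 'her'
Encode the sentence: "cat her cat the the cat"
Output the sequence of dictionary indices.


Look up each word in the dictionary:
  'cat' -> 1
  'her' -> 3
  'cat' -> 1
  'the' -> 0
  'the' -> 0
  'cat' -> 1

Encoded: [1, 3, 1, 0, 0, 1]


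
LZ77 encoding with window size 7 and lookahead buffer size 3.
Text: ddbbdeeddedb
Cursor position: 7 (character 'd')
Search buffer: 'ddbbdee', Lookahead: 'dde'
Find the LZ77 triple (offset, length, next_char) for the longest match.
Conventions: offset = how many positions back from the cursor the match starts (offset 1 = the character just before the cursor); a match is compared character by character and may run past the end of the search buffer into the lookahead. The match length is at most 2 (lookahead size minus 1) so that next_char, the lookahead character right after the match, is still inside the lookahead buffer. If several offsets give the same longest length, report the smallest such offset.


Try each offset into the search buffer:
  offset=1 (pos 6, char 'e'): match length 0
  offset=2 (pos 5, char 'e'): match length 0
  offset=3 (pos 4, char 'd'): match length 1
  offset=4 (pos 3, char 'b'): match length 0
  offset=5 (pos 2, char 'b'): match length 0
  offset=6 (pos 1, char 'd'): match length 1
  offset=7 (pos 0, char 'd'): match length 2
Longest match has length 2 at offset 7.
next_char = character at position 7 + 2 = 9 -> 'e'

Best match: offset=7, length=2 (matching 'dd' starting at position 0)
LZ77 triple: (7, 2, 'e')


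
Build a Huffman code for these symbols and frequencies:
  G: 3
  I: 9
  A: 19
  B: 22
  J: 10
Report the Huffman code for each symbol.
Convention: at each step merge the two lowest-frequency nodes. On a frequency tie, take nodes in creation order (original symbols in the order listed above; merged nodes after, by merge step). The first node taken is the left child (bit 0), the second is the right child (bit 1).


Huffman tree construction:
Step 1: Merge G(3) + I(9) = 12
Step 2: Merge J(10) + (G+I)(12) = 22
Step 3: Merge A(19) + B(22) = 41
Step 4: Merge (J+(G+I))(22) + (A+B)(41) = 63
Read each symbol's code off the tree from the root (left child = 0, right child = 1).

Codes:
  G: 010 (length 3)
  I: 011 (length 3)
  A: 10 (length 2)
  B: 11 (length 2)
  J: 00 (length 2)
Average code length: 138/63 = 2.1905 bits/symbol


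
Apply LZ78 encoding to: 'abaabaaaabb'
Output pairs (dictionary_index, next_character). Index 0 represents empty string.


LZ78 encoding steps:
Dictionary: {0: ''}
Step 1: w='' (idx 0), next='a' -> output (0, 'a'), add 'a' as idx 1
Step 2: w='' (idx 0), next='b' -> output (0, 'b'), add 'b' as idx 2
Step 3: w='a' (idx 1), next='a' -> output (1, 'a'), add 'aa' as idx 3
Step 4: w='b' (idx 2), next='a' -> output (2, 'a'), add 'ba' as idx 4
Step 5: w='aa' (idx 3), next='a' -> output (3, 'a'), add 'aaa' as idx 5
Step 6: w='b' (idx 2), next='b' -> output (2, 'b'), add 'bb' as idx 6


Encoded: [(0, 'a'), (0, 'b'), (1, 'a'), (2, 'a'), (3, 'a'), (2, 'b')]


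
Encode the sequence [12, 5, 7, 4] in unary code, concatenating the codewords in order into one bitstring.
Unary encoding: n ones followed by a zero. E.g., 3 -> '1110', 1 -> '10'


Encode each number as n ones followed by a terminating 0:
  12 -> 1111111111110 (13 bits)
  5 -> 111110 (6 bits)
  7 -> 11111110 (8 bits)
  4 -> 11110 (5 bits)
Total length = 13 + 6 + 8 + 5 = 32 bits.

Unary([12, 5, 7, 4]) = 11111111111101111101111111011110 (32 bits)


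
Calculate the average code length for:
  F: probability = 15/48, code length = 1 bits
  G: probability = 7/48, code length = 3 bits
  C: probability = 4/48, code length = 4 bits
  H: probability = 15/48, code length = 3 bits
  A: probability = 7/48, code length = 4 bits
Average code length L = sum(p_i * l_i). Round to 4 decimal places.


Weighted contributions p_i * l_i:
  F: (15/48) * 1 = 15/48
  G: (7/48) * 3 = 21/48
  C: (4/48) * 4 = 16/48
  H: (15/48) * 3 = 45/48
  A: (7/48) * 4 = 28/48
Sum = (15 + 21 + 16 + 45 + 28)/48 = 125/48

L = 125/48 = 2.6042 bits/symbol


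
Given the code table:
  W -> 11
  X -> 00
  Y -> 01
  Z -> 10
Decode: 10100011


Decoding:
10 -> Z
10 -> Z
00 -> X
11 -> W


Result: ZZXW


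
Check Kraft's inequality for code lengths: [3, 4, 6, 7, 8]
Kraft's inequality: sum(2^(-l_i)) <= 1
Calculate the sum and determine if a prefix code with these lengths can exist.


Sum = 2^(-3) + 2^(-4) + 2^(-6) + 2^(-7) + 2^(-8)
    = 0.125 + 0.0625 + 0.015625 + 0.0078125 + 0.00390625
    = 55/256 = 0.21484375
Since 0.21484375 <= 1, Kraft's inequality IS satisfied.
A prefix code with these lengths CAN exist.

Kraft sum = 0.21484375. Satisfied.


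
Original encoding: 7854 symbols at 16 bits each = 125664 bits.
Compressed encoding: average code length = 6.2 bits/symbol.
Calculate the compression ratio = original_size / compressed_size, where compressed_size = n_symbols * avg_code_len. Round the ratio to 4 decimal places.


original_size = n_symbols * orig_bits = 7854 * 16 = 125664 bits
compressed_size = n_symbols * avg_code_len = 7854 * 6.2 = 48694.8 bits
ratio = original_size / compressed_size = 125664 / 48694.8 = 2.5806

Compression ratio = 2.5806


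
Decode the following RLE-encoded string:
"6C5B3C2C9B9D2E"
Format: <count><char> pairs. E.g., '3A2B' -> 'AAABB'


Expanding each <count><char> pair:
  6C -> 'CCCCCC'
  5B -> 'BBBBB'
  3C -> 'CCC'
  2C -> 'CC'
  9B -> 'BBBBBBBBB'
  9D -> 'DDDDDDDDD'
  2E -> 'EE'

Decoded = CCCCCCBBBBBCCCCCBBBBBBBBBDDDDDDDDDEE


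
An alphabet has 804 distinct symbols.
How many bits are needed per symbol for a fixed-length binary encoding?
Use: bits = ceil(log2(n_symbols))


log2(804) = 9.6511
Bracket: 2^9 = 512 < 804 <= 2^10 = 1024
So ceil(log2(804)) = 10

bits = ceil(log2(804)) = ceil(9.6511) = 10 bits


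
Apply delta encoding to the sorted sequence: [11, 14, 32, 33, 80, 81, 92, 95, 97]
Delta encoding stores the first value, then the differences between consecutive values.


First value: 11
Deltas:
  14 - 11 = 3
  32 - 14 = 18
  33 - 32 = 1
  80 - 33 = 47
  81 - 80 = 1
  92 - 81 = 11
  95 - 92 = 3
  97 - 95 = 2


Delta encoded: [11, 3, 18, 1, 47, 1, 11, 3, 2]


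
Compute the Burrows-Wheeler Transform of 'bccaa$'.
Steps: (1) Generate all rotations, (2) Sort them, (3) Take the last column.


Rotations (sorted):
  0: $bccaa -> last char: a
  1: a$bcca -> last char: a
  2: aa$bcc -> last char: c
  3: bccaa$ -> last char: $
  4: caa$bc -> last char: c
  5: ccaa$b -> last char: b


BWT = aac$cb


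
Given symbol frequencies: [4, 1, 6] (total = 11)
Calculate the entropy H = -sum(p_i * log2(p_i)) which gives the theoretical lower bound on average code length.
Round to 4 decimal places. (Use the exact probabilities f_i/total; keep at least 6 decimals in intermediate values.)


Per-symbol terms -p_i * log2(p_i) with p_i = f_i/11:
  p = 4/11 = 0.363636: log2(p) = -1.459432, -p*log2(p) = 0.530702
  p = 1/11 = 0.090909: log2(p) = -3.459432, -p*log2(p) = 0.314494
  p = 6/11 = 0.545455: log2(p) = -0.874469, -p*log2(p) = 0.476983
H = 0.530702 + 0.314494 + 0.476983 = 1.322179

H = 1.3222 bits/symbol


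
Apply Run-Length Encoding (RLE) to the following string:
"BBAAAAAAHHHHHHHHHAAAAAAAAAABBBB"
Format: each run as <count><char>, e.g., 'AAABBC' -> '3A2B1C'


Scanning runs left to right:
  i=0: run of 'B' x 2 -> '2B'
  i=2: run of 'A' x 6 -> '6A'
  i=8: run of 'H' x 9 -> '9H'
  i=17: run of 'A' x 10 -> '10A'
  i=27: run of 'B' x 4 -> '4B'

RLE = 2B6A9H10A4B


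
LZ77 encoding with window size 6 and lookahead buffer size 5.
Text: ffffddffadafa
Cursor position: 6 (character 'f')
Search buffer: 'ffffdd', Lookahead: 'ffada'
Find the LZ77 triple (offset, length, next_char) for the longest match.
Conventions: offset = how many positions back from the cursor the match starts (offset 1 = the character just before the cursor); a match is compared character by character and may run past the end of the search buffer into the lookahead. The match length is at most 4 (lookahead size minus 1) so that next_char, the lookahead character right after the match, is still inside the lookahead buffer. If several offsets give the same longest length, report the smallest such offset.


Try each offset into the search buffer:
  offset=1 (pos 5, char 'd'): match length 0
  offset=2 (pos 4, char 'd'): match length 0
  offset=3 (pos 3, char 'f'): match length 1
  offset=4 (pos 2, char 'f'): match length 2
  offset=5 (pos 1, char 'f'): match length 2
  offset=6 (pos 0, char 'f'): match length 2
Longest match has length 2, found at offsets 4, 5, 6; take the smallest, offset 4.
next_char = character at position 6 + 2 = 8 -> 'a'

Best match: offset=4, length=2 (matching 'ff' starting at position 2)
LZ77 triple: (4, 2, 'a')


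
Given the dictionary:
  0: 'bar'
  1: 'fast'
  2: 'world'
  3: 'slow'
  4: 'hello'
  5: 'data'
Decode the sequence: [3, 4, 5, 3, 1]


Look up each index in the dictionary:
  3 -> 'slow'
  4 -> 'hello'
  5 -> 'data'
  3 -> 'slow'
  1 -> 'fast'

Decoded: "slow hello data slow fast"


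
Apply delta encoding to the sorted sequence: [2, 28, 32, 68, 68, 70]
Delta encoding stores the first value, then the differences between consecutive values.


First value: 2
Deltas:
  28 - 2 = 26
  32 - 28 = 4
  68 - 32 = 36
  68 - 68 = 0
  70 - 68 = 2


Delta encoded: [2, 26, 4, 36, 0, 2]


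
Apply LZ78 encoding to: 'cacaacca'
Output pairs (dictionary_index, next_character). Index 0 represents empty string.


LZ78 encoding steps:
Dictionary: {0: ''}
Step 1: w='' (idx 0), next='c' -> output (0, 'c'), add 'c' as idx 1
Step 2: w='' (idx 0), next='a' -> output (0, 'a'), add 'a' as idx 2
Step 3: w='c' (idx 1), next='a' -> output (1, 'a'), add 'ca' as idx 3
Step 4: w='a' (idx 2), next='c' -> output (2, 'c'), add 'ac' as idx 4
Step 5: w='ca' (idx 3), end of input -> output (3, '')


Encoded: [(0, 'c'), (0, 'a'), (1, 'a'), (2, 'c'), (3, '')]


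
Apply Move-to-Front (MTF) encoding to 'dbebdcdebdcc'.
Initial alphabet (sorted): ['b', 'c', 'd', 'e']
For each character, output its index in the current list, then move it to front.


MTF encoding:
'd': index 2 in ['b', 'c', 'd', 'e'] -> ['d', 'b', 'c', 'e']
'b': index 1 in ['d', 'b', 'c', 'e'] -> ['b', 'd', 'c', 'e']
'e': index 3 in ['b', 'd', 'c', 'e'] -> ['e', 'b', 'd', 'c']
'b': index 1 in ['e', 'b', 'd', 'c'] -> ['b', 'e', 'd', 'c']
'd': index 2 in ['b', 'e', 'd', 'c'] -> ['d', 'b', 'e', 'c']
'c': index 3 in ['d', 'b', 'e', 'c'] -> ['c', 'd', 'b', 'e']
'd': index 1 in ['c', 'd', 'b', 'e'] -> ['d', 'c', 'b', 'e']
'e': index 3 in ['d', 'c', 'b', 'e'] -> ['e', 'd', 'c', 'b']
'b': index 3 in ['e', 'd', 'c', 'b'] -> ['b', 'e', 'd', 'c']
'd': index 2 in ['b', 'e', 'd', 'c'] -> ['d', 'b', 'e', 'c']
'c': index 3 in ['d', 'b', 'e', 'c'] -> ['c', 'd', 'b', 'e']
'c': index 0 in ['c', 'd', 'b', 'e'] -> ['c', 'd', 'b', 'e']


Output: [2, 1, 3, 1, 2, 3, 1, 3, 3, 2, 3, 0]


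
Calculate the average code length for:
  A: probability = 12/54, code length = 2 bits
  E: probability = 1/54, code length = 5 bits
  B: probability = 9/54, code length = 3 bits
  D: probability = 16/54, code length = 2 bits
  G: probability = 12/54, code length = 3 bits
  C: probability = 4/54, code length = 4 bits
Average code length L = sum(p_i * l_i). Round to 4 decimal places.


Weighted contributions p_i * l_i:
  A: (12/54) * 2 = 24/54
  E: (1/54) * 5 = 5/54
  B: (9/54) * 3 = 27/54
  D: (16/54) * 2 = 32/54
  G: (12/54) * 3 = 36/54
  C: (4/54) * 4 = 16/54
Sum = (24 + 5 + 27 + 32 + 36 + 16)/54 = 140/54

L = 140/54 = 2.5926 bits/symbol


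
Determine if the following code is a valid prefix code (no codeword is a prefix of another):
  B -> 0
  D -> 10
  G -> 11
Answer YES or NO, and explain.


Checking each pair (does one codeword prefix another?):
  B='0' vs D='10': no prefix
  B='0' vs G='11': no prefix
  D='10' vs B='0': no prefix
  D='10' vs G='11': no prefix
  G='11' vs B='0': no prefix
  G='11' vs D='10': no prefix
No violation found over all pairs.

YES -- this is a valid prefix code. No codeword is a prefix of any other codeword.


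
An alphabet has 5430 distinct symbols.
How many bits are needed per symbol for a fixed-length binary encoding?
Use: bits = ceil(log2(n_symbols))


log2(5430) = 12.4067
Bracket: 2^12 = 4096 < 5430 <= 2^13 = 8192
So ceil(log2(5430)) = 13

bits = ceil(log2(5430)) = ceil(12.4067) = 13 bits


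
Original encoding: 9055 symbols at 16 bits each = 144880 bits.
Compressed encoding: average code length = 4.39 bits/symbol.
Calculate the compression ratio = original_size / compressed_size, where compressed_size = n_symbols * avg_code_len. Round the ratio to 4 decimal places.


original_size = n_symbols * orig_bits = 9055 * 16 = 144880 bits
compressed_size = n_symbols * avg_code_len = 9055 * 4.39 = 39751.45 bits
ratio = original_size / compressed_size = 144880 / 39751.45 = 3.6446

Compression ratio = 3.6446


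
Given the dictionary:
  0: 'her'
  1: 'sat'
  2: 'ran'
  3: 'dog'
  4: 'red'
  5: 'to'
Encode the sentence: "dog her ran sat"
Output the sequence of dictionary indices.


Look up each word in the dictionary:
  'dog' -> 3
  'her' -> 0
  'ran' -> 2
  'sat' -> 1

Encoded: [3, 0, 2, 1]


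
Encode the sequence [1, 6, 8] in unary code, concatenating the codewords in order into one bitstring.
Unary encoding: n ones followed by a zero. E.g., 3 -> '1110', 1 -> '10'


Encode each number as n ones followed by a terminating 0:
  1 -> 10 (2 bits)
  6 -> 1111110 (7 bits)
  8 -> 111111110 (9 bits)
Total length = 2 + 7 + 9 = 18 bits.

Unary([1, 6, 8]) = 101111110111111110 (18 bits)


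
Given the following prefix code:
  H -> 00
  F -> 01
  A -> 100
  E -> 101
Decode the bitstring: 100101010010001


Decoding step by step:
Bits 100 -> A
Bits 101 -> E
Bits 01 -> F
Bits 00 -> H
Bits 100 -> A
Bits 01 -> F


Decoded message: AEFHAF


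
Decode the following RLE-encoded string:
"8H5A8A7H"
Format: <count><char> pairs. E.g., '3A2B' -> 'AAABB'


Expanding each <count><char> pair:
  8H -> 'HHHHHHHH'
  5A -> 'AAAAA'
  8A -> 'AAAAAAAA'
  7H -> 'HHHHHHH'

Decoded = HHHHHHHHAAAAAAAAAAAAAHHHHHHH


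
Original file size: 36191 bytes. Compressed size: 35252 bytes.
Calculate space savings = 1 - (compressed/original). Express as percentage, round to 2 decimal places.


ratio = compressed/original = 35252/36191 = 0.974054
savings = 1 - ratio = 1 - 0.974054 = 0.025946
as a percentage: 0.025946 * 100 = 2.59%

Space savings = 1 - 35252/36191 = 2.59%


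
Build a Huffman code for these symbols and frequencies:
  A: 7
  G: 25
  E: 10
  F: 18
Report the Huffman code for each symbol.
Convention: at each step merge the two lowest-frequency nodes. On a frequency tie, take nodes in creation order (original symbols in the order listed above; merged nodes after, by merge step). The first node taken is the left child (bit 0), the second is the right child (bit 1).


Huffman tree construction:
Step 1: Merge A(7) + E(10) = 17
Step 2: Merge (A+E)(17) + F(18) = 35
Step 3: Merge G(25) + ((A+E)+F)(35) = 60
Read each symbol's code off the tree from the root (left child = 0, right child = 1).

Codes:
  A: 100 (length 3)
  G: 0 (length 1)
  E: 101 (length 3)
  F: 11 (length 2)
Average code length: 112/60 = 1.8667 bits/symbol


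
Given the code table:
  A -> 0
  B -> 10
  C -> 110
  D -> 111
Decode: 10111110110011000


Decoding:
10 -> B
111 -> D
110 -> C
110 -> C
0 -> A
110 -> C
0 -> A
0 -> A


Result: BDCCACAA


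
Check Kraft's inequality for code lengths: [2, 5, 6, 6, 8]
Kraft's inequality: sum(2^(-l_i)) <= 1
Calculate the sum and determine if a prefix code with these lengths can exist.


Sum = 2^(-2) + 2^(-5) + 2^(-6) + 2^(-6) + 2^(-8)
    = 0.25 + 0.03125 + 0.015625 + 0.015625 + 0.00390625
    = 81/256 = 0.31640625
Since 0.31640625 <= 1, Kraft's inequality IS satisfied.
A prefix code with these lengths CAN exist.

Kraft sum = 0.31640625. Satisfied.


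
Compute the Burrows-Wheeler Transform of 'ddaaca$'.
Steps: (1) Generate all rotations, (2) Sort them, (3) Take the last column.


Rotations (sorted):
  0: $ddaaca -> last char: a
  1: a$ddaac -> last char: c
  2: aaca$dd -> last char: d
  3: aca$dda -> last char: a
  4: ca$ddaa -> last char: a
  5: daaca$d -> last char: d
  6: ddaaca$ -> last char: $


BWT = acdaad$


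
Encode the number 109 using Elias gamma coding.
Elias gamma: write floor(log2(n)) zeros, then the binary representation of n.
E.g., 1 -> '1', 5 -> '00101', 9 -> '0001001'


num_bits = floor(log2(109)) + 1 = 7
leading_zeros = num_bits - 1 = 6
binary(109) = 1101101

Elias gamma(109) = '000000' + '1101101' = 0000001101101 (13 bits)


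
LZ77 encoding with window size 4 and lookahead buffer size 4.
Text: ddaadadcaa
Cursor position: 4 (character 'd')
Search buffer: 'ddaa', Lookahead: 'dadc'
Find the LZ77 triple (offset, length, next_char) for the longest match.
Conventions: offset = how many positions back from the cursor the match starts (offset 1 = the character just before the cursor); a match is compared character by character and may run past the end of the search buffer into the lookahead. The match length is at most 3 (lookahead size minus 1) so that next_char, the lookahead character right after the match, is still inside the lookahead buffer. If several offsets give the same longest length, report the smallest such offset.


Try each offset into the search buffer:
  offset=1 (pos 3, char 'a'): match length 0
  offset=2 (pos 2, char 'a'): match length 0
  offset=3 (pos 1, char 'd'): match length 2
  offset=4 (pos 0, char 'd'): match length 1
Longest match has length 2 at offset 3.
next_char = character at position 4 + 2 = 6 -> 'd'

Best match: offset=3, length=2 (matching 'da' starting at position 1)
LZ77 triple: (3, 2, 'd')


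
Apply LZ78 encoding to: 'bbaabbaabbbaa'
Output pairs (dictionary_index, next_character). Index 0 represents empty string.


LZ78 encoding steps:
Dictionary: {0: ''}
Step 1: w='' (idx 0), next='b' -> output (0, 'b'), add 'b' as idx 1
Step 2: w='b' (idx 1), next='a' -> output (1, 'a'), add 'ba' as idx 2
Step 3: w='' (idx 0), next='a' -> output (0, 'a'), add 'a' as idx 3
Step 4: w='b' (idx 1), next='b' -> output (1, 'b'), add 'bb' as idx 4
Step 5: w='a' (idx 3), next='a' -> output (3, 'a'), add 'aa' as idx 5
Step 6: w='bb' (idx 4), next='b' -> output (4, 'b'), add 'bbb' as idx 6
Step 7: w='aa' (idx 5), end of input -> output (5, '')


Encoded: [(0, 'b'), (1, 'a'), (0, 'a'), (1, 'b'), (3, 'a'), (4, 'b'), (5, '')]


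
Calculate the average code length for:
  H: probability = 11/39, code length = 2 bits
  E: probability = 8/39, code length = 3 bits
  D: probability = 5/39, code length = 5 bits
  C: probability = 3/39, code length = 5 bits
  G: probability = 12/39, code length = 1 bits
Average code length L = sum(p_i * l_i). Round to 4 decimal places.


Weighted contributions p_i * l_i:
  H: (11/39) * 2 = 22/39
  E: (8/39) * 3 = 24/39
  D: (5/39) * 5 = 25/39
  C: (3/39) * 5 = 15/39
  G: (12/39) * 1 = 12/39
Sum = (22 + 24 + 25 + 15 + 12)/39 = 98/39

L = 98/39 = 2.5128 bits/symbol


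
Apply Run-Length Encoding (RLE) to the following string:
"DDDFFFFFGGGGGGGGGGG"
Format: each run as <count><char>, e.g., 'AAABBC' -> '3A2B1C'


Scanning runs left to right:
  i=0: run of 'D' x 3 -> '3D'
  i=3: run of 'F' x 5 -> '5F'
  i=8: run of 'G' x 11 -> '11G'

RLE = 3D5F11G


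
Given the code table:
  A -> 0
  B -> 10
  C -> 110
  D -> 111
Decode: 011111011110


Decoding:
0 -> A
111 -> D
110 -> C
111 -> D
10 -> B


Result: ADCDB


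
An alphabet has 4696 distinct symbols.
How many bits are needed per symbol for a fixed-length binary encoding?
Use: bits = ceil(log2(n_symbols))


log2(4696) = 12.1972
Bracket: 2^12 = 4096 < 4696 <= 2^13 = 8192
So ceil(log2(4696)) = 13

bits = ceil(log2(4696)) = ceil(12.1972) = 13 bits


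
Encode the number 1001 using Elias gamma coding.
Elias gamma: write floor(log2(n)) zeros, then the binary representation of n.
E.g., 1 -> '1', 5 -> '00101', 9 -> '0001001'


num_bits = floor(log2(1001)) + 1 = 10
leading_zeros = num_bits - 1 = 9
binary(1001) = 1111101001

Elias gamma(1001) = '000000000' + '1111101001' = 0000000001111101001 (19 bits)


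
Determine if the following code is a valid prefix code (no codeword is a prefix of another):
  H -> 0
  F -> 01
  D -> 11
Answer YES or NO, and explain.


Checking each pair (does one codeword prefix another?):
  H='0' vs F='01': prefix -- VIOLATION

NO -- this is NOT a valid prefix code. H (0) is a prefix of F (01).
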